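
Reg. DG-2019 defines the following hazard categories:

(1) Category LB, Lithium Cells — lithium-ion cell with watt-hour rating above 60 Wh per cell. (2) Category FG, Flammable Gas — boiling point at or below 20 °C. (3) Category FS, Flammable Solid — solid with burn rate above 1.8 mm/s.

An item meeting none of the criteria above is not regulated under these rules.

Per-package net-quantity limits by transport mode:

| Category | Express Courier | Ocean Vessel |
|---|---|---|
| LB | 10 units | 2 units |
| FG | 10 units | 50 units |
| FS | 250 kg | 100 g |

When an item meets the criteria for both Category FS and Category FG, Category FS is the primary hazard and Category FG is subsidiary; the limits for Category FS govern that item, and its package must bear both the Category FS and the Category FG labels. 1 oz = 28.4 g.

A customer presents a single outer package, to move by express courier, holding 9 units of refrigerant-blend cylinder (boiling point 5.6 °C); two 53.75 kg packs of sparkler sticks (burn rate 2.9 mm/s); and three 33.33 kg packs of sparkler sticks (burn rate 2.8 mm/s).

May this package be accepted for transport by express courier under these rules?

Boiling point 5.6 °C meets the Category FG criterion (Flammable Gas), so the refrigerant-blend cylinder is Category FG.
Burn rate 2.9 mm/s meets the Category FS criterion (Flammable Solid), so the sparkler sticks are Category FS.
Burn rate 2.8 mm/s meets the Category FS criterion (Flammable Solid), so the sparkler sticks are Category FS.
Category FS net quantity: (two 53.75 kg packs = 107.5 kg) + (three 33.33 kg packs = 99.99 kg) = 207.49 kg.
207.49 kg is within the express courier limit of 250 kg for Category FS.
Category FG quantity: 9 units.
That is within the Category FG express courier limit of 10 units.
Every hazard category is within its express courier limit and no segregation rule is violated.

Yes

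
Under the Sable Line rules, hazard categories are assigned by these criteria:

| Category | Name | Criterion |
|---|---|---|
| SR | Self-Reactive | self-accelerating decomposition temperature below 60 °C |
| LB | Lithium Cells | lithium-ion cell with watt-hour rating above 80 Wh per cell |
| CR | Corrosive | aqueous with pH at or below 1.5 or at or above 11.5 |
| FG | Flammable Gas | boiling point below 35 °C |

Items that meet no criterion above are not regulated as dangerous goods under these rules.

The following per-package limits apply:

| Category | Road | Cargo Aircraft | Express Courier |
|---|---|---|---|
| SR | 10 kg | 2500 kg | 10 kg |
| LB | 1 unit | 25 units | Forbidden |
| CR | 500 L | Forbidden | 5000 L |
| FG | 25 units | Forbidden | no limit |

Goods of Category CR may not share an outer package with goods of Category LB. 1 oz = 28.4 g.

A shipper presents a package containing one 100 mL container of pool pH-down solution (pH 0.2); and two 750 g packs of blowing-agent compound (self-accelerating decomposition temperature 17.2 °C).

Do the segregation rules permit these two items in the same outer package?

The pool pH-down solution has pH 0.2, which is ≤ 1.5, so it is Category CR (Corrosive).
With self-accelerating decomposition temperature 17.2 °C (< 60 °C), the blowing-agent compound falls in Category SR.
No segregation rule bars Category CR with Category SR.

Yes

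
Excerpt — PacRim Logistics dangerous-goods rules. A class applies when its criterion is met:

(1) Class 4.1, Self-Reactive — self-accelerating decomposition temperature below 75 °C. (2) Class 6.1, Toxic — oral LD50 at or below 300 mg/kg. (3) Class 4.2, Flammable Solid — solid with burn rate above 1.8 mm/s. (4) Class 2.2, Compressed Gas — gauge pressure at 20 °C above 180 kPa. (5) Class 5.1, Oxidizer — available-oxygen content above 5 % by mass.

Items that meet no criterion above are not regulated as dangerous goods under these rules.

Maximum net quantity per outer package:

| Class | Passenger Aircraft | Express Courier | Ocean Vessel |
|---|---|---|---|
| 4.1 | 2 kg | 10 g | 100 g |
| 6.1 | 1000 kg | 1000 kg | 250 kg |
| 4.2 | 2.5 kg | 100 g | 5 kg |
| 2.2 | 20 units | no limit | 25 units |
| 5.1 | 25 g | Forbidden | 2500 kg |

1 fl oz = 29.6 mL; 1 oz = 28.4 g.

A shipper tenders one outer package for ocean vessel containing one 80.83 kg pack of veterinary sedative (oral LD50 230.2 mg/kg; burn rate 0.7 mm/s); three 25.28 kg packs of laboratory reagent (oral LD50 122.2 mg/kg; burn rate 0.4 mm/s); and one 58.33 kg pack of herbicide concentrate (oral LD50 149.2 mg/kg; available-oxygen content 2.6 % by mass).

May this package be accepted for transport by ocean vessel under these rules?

Veterinary sedative: oral LD50 230.2 mg/kg ≤ 300 mg/kg → Class 6.1 (Toxic).
Laboratory reagent: oral LD50 122.2 mg/kg ≤ 300 mg/kg → Class 6.1 (Toxic).
With oral LD50 149.2 mg/kg (≤ 300 mg/kg), the herbicide concentrate falls in Class 6.1.
Class 6.1 net quantity: 80.83 kg + (three 25.28 kg packs = 75.84 kg) + 58.33 kg = 215 kg.
215 kg ≤ 250 kg (ocean vessel limit, Class 6.1) — within limit.

Yes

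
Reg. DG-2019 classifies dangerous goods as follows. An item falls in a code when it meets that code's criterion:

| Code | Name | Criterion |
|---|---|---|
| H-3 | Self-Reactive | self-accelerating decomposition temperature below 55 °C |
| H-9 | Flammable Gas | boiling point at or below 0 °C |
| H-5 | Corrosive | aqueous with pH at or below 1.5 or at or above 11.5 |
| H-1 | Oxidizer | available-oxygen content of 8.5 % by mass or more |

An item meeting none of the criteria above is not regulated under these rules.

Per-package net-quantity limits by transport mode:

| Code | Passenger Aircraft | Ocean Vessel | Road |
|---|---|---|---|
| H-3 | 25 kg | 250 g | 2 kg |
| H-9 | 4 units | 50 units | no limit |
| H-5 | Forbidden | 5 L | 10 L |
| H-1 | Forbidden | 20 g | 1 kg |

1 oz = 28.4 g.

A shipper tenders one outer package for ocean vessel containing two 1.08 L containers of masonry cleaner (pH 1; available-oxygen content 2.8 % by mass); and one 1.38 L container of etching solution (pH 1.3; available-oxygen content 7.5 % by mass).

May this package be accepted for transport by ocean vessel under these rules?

Yes

The masonry cleaner has pH 1, which is ≤ 1.5, so it is Code H-5 (Corrosive).
pH 1.3 meets the Code H-5 criterion (Corrosive), so the etching solution is Code H-5.
Total Code H-5: (two 1.08 L containers = 2.16 L) + 1.38 L = 3.54 L.
3.54 L is within the ocean vessel limit of 5 L for Code H-5.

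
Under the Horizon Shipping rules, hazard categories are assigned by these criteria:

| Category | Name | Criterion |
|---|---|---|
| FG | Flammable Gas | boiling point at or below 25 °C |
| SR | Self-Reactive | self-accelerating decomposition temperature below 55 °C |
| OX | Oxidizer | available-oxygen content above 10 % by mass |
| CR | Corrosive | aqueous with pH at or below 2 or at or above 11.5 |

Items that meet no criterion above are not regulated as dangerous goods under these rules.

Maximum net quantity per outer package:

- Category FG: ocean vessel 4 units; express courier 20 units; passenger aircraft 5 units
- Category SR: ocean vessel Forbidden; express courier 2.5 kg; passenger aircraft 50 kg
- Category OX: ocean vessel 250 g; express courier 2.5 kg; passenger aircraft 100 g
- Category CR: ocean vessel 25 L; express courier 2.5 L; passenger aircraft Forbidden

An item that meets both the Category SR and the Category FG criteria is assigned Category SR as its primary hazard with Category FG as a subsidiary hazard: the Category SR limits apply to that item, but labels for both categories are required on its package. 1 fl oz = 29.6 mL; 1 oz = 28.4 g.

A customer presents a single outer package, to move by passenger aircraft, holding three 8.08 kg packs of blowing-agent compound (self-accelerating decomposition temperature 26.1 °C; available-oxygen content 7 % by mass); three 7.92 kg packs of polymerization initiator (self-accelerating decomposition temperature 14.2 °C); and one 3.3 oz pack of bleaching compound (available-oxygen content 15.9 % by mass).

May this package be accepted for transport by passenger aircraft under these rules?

Yes

Blowing-agent compound: self-accelerating decomposition temperature 26.1 °C < 55 °C → Category SR (Self-Reactive).
With self-accelerating decomposition temperature 14.2 °C (< 55 °C), the polymerization initiator falls in Category SR.
Bleaching compound: available-oxygen content 15.9 % by mass > 10 % by mass → Category OX (Oxidizer).
Total Category SR: (three 8.08 kg packs = 24.24 kg) + (three 7.92 kg packs = 23.76 kg) = 48 kg.
48 kg ≤ 50 kg (passenger aircraft limit, Category SR) — within limit.
Category OX quantity: one 3.3 oz pack = 93.72 g.
93.72 g ≤ 100 g (passenger aircraft limit, Category OX) — within limit.
Every hazard category is within its passenger aircraft limit and no segregation rule is violated.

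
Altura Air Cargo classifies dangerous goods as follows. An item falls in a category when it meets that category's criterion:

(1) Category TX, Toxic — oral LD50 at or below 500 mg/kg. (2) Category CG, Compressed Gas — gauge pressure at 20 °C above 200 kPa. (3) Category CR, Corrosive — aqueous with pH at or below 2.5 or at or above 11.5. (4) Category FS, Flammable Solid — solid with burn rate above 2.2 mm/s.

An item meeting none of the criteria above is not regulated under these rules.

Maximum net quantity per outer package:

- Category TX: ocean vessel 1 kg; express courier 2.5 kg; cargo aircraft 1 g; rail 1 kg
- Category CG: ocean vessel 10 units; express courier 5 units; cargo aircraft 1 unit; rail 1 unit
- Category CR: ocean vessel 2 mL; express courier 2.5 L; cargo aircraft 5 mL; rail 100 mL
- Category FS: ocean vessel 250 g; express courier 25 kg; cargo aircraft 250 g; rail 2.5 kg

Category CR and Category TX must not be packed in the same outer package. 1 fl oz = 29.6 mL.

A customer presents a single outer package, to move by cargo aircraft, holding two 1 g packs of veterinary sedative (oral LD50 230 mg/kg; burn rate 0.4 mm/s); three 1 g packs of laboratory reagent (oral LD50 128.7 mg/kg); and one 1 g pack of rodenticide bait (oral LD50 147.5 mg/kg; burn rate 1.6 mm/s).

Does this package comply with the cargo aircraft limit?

No

With oral LD50 230 mg/kg (≤ 500 mg/kg), the veterinary sedative falls in Category TX.
The laboratory reagent has oral LD50 128.7 mg/kg, which is ≤ 500 mg/kg, so it is Category TX (Toxic).
Oral LD50 147.5 mg/kg meets the Category TX criterion (Toxic), so the rodenticide bait is Category TX.
Total Category TX: (two 1 g packs = 2 g) + (three 1 g packs = 3 g) + 1 g = 6 g.
6 g exceeds the cargo aircraft limit of 1 g for Category TX.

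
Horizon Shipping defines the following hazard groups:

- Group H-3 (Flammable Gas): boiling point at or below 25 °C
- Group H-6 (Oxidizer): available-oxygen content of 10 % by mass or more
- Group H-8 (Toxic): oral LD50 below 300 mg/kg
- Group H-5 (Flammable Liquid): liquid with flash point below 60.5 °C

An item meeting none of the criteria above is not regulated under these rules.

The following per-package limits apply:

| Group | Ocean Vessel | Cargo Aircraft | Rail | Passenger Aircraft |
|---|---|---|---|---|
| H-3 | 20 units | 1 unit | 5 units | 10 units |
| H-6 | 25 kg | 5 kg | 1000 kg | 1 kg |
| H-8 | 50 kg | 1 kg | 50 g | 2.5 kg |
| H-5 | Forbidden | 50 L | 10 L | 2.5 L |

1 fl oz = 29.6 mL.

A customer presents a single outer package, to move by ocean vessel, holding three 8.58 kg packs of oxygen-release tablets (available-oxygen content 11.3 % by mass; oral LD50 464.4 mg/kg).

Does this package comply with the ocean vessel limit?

No

Available-oxygen content 11.3 % by mass meets the Group H-6 criterion (Oxidizer), so the oxygen-release tablets are Group H-6.
Group H-6 quantity: three 8.58 kg packs = 25.74 kg.
25.74 kg exceeds the ocean vessel limit of 25 kg for Group H-6.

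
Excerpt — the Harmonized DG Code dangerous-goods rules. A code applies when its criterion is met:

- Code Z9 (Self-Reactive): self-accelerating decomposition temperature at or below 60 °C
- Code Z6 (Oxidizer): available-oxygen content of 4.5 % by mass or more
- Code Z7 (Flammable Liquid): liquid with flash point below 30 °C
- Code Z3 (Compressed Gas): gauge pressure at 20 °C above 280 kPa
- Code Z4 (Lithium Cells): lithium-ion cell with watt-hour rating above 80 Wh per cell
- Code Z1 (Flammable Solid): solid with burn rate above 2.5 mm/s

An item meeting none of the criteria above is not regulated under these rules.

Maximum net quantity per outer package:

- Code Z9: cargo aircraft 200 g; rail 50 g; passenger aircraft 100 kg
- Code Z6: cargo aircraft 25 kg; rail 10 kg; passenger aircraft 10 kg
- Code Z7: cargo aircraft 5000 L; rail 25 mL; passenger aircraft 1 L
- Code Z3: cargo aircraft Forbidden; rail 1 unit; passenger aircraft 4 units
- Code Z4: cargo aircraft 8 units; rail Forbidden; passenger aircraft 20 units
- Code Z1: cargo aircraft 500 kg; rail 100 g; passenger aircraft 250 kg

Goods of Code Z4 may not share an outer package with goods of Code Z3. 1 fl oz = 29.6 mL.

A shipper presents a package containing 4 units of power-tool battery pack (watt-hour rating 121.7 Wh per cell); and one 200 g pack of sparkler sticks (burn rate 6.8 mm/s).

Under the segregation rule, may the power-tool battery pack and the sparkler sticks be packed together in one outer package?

The power-tool battery pack has watt-hour rating 121.7 Wh per cell, which is > 80 Wh per cell, so it is Code Z4 (Lithium Cells).
Burn rate 6.8 mm/s meets the Code Z1 criterion (Flammable Solid), so the sparkler sticks are Code Z1.
No segregation rule bars Code Z4 with Code Z1.

Yes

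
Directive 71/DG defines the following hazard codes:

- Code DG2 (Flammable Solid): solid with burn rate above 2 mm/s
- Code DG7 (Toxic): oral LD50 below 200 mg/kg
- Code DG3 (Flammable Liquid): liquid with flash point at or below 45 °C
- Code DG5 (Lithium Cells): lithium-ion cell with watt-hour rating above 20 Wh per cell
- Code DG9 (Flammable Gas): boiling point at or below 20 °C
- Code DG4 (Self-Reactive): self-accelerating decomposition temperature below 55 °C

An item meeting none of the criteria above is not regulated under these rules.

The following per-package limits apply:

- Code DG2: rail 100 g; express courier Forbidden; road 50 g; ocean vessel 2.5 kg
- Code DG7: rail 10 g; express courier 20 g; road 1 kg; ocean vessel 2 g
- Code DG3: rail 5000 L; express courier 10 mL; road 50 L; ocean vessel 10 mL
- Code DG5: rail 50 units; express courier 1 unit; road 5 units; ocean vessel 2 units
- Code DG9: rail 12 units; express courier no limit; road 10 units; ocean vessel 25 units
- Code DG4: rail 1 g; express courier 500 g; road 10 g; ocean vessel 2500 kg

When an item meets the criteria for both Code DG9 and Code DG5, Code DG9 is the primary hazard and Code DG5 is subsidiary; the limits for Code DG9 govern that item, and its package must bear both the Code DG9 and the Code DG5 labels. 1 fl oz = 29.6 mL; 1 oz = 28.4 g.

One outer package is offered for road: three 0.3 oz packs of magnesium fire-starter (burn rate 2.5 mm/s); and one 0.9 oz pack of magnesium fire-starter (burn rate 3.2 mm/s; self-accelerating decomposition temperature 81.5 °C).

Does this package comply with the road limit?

No

The magnesium fire-starter has burn rate 2.5 mm/s, which is > 2 mm/s, so it is Code DG2 (Flammable Solid).
With burn rate 3.2 mm/s (> 2 mm/s), the magnesium fire-starter falls in Code DG2.
Total Code DG2: (three 0.3 oz packs = 25.56 g) + (one 0.9 oz pack = 25.56 g) = 51.12 g.
That exceeds the Code DG2 road limit of 50 g.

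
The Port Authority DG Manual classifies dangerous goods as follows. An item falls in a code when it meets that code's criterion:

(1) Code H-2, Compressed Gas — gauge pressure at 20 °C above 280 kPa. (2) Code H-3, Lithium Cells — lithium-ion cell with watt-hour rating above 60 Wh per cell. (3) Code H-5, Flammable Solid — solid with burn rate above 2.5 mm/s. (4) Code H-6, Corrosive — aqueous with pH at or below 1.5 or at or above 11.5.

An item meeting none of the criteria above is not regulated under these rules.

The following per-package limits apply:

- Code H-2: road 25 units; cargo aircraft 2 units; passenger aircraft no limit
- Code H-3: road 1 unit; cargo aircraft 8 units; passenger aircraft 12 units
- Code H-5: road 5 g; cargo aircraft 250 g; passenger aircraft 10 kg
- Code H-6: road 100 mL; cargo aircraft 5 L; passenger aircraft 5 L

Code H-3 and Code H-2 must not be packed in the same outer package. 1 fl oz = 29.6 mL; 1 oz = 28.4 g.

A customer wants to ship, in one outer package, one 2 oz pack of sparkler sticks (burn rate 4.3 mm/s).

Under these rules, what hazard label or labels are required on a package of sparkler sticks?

Code H-5

With burn rate 4.3 mm/s (> 2.5 mm/s), the sparkler sticks fall in Code H-5.
Only the Code H-5 label is required.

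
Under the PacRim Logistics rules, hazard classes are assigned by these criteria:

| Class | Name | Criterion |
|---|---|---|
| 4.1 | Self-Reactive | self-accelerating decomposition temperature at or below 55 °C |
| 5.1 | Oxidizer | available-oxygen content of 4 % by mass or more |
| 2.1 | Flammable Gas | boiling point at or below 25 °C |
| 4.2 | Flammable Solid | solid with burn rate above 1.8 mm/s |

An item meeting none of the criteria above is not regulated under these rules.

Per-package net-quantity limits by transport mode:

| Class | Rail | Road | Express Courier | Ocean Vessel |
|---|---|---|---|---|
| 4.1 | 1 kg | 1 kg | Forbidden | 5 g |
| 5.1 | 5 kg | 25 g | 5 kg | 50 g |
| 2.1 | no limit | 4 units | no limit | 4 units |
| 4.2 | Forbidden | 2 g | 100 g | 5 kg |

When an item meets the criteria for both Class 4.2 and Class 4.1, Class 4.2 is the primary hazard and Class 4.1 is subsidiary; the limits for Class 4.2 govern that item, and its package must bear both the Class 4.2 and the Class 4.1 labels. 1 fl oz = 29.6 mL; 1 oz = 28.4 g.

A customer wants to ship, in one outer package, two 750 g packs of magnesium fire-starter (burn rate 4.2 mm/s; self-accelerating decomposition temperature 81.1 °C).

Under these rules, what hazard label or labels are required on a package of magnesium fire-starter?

Class 4.2

Magnesium fire-starter: burn rate 4.2 mm/s > 1.8 mm/s → Class 4.2 (Flammable Solid).
Only the Class 4.2 label is required.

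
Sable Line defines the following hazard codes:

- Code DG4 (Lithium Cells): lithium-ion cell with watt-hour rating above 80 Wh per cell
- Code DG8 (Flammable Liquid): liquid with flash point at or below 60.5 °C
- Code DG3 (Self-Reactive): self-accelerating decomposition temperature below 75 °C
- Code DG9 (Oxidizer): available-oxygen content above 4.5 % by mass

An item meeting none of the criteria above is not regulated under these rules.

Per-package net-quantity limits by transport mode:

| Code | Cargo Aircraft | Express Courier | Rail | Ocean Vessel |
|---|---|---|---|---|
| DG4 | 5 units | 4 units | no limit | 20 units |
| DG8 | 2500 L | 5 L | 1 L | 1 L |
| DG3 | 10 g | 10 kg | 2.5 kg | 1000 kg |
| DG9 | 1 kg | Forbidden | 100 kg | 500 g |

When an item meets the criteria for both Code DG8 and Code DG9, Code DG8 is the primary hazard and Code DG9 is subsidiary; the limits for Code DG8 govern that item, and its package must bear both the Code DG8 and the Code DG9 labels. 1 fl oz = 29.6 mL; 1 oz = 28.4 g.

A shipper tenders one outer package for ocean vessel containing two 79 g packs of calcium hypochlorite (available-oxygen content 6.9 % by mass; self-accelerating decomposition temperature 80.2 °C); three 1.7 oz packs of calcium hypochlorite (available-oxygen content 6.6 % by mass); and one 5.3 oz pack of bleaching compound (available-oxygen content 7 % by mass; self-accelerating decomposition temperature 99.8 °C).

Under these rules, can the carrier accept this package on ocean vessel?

Yes

Calcium hypochlorite: available-oxygen content 6.9 % by mass > 4.5 % by mass → Code DG9 (Oxidizer).
Available-oxygen content 6.6 % by mass meets the Code DG9 criterion (Oxidizer), so the calcium hypochlorite is Code DG9.
With available-oxygen content 7 % by mass (> 4.5 % by mass), the bleaching compound falls in Code DG9.
Code DG9 net quantity: (two 79 g packs = 158 g) + (three 1.7 oz packs = 144.84 g) + (one 5.3 oz pack = 150.52 g) = 453.36 g.
453.36 g ≤ 500 g (ocean vessel limit, Code DG9) — within limit.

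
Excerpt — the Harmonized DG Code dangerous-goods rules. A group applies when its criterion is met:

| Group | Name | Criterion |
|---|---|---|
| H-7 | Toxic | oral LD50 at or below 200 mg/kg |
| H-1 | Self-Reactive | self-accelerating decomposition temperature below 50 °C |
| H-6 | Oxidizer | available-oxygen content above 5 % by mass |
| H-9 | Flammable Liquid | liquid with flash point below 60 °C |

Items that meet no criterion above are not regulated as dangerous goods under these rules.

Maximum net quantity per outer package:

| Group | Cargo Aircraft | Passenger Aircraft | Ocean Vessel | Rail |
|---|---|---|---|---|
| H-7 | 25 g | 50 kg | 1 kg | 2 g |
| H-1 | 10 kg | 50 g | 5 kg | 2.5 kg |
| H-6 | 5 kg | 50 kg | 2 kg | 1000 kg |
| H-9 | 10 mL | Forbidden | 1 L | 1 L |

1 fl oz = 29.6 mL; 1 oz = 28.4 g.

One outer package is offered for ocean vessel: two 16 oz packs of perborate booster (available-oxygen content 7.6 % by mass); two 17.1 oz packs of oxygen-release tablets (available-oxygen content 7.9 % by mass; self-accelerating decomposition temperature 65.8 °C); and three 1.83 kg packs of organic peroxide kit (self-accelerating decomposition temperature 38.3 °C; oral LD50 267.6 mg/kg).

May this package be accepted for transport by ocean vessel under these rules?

No

With available-oxygen content 7.6 % by mass (> 5 % by mass), the perborate booster falls in Group H-6.
With available-oxygen content 7.9 % by mass (> 5 % by mass), the oxygen-release tablets fall in Group H-6.
The organic peroxide kit has self-accelerating decomposition temperature 38.3 °C, which is < 50 °C, so it is Group H-1 (Self-Reactive).
Total Group H-6: (two 16 oz packs = 908.8 g) + (two 17.1 oz packs = 971.28 g) = 1880.08 g.
1880.08 g is within the ocean vessel limit of 2 kg for Group H-6.
Group H-1 quantity: three 1.83 kg packs = 5.49 kg.
That exceeds the Group H-1 ocean vessel limit of 5 kg.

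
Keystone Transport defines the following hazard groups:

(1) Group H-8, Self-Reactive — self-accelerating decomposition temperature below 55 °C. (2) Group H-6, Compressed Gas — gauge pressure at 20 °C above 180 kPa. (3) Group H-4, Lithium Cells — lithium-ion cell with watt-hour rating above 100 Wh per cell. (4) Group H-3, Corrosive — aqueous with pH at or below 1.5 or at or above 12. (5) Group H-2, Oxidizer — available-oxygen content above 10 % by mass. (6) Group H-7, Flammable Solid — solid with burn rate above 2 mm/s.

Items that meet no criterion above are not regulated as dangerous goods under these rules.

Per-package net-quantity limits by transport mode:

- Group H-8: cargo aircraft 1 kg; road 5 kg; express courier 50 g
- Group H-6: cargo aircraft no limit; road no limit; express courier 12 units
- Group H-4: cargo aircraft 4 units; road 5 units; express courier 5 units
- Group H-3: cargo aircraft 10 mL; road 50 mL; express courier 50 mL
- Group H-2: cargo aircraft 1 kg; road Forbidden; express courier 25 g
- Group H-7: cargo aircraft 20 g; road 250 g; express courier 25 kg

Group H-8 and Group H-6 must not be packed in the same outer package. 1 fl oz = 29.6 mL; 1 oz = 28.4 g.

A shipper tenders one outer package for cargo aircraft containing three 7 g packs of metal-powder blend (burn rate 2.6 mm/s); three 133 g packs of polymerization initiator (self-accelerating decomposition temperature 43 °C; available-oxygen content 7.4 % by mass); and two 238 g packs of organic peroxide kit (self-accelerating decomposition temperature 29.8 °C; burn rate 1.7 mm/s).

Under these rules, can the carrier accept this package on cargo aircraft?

Metal-powder blend: burn rate 2.6 mm/s > 2 mm/s → Group H-7 (Flammable Solid).
Self-accelerating decomposition temperature 43 °C meets the Group H-8 criterion (Self-Reactive), so the polymerization initiator is Group H-8.
With self-accelerating decomposition temperature 29.8 °C (< 55 °C), the organic peroxide kit falls in Group H-8.
Total Group H-8: (three 133 g packs = 399 g) + (two 238 g packs = 476 g) = 875 g.
875 g ≤ 1 kg (cargo aircraft limit, Group H-8) — within limit.
Group H-7 quantity: three 7 g packs = 21 g.
21 g > 20 g (cargo aircraft limit, Group H-7) — over the limit.
The segregation rule (Group H-8 with Group H-6) does not apply to Group H-8 with Group H-7.

No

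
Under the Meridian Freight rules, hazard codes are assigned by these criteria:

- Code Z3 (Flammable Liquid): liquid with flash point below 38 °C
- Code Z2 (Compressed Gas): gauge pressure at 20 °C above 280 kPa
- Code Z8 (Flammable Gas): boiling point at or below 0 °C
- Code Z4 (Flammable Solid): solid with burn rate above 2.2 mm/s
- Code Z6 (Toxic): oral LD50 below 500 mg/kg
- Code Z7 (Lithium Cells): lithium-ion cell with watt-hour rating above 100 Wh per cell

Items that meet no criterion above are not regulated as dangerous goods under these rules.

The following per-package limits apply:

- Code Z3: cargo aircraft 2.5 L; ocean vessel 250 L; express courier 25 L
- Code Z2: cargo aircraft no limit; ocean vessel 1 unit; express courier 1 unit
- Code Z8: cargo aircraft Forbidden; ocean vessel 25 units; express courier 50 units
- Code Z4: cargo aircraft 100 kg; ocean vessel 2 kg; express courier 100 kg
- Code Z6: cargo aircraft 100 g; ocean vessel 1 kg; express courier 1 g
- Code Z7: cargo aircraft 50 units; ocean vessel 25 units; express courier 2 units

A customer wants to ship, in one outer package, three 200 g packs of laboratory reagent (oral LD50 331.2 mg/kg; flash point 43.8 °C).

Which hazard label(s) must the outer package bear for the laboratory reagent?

With oral LD50 331.2 mg/kg (< 500 mg/kg), the laboratory reagent falls in Code Z6.
Only the Code Z6 label is required.

Code Z6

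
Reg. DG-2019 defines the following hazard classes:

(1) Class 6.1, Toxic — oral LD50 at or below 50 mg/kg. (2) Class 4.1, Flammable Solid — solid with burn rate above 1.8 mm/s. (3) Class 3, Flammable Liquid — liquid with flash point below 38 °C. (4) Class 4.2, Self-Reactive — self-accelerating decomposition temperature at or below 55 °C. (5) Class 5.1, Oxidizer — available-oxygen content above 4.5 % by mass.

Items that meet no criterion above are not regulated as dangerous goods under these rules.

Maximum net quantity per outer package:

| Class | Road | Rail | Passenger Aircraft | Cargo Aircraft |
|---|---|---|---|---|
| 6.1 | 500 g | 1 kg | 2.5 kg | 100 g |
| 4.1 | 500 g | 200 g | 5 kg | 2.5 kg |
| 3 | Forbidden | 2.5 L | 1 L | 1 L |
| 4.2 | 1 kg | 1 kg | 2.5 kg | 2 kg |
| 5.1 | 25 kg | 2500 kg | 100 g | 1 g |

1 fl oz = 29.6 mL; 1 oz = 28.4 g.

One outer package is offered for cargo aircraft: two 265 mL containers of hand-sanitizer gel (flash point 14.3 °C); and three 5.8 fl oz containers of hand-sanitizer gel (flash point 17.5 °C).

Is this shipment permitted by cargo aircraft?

The hand-sanitizer gel has flash point 14.3 °C, which is < 38 °C, so it is Class 3 (Flammable Liquid).
Flash point 17.5 °C meets the Class 3 criterion (Flammable Liquid), so the hand-sanitizer gel is Class 3.
Total Class 3: (two 265 mL containers = 530 mL) + (three 5.8 fl oz containers = 515.04 mL) = 1045.04 mL.
1045.04 mL > 1 L (cargo aircraft limit, Class 3) — over the limit.

No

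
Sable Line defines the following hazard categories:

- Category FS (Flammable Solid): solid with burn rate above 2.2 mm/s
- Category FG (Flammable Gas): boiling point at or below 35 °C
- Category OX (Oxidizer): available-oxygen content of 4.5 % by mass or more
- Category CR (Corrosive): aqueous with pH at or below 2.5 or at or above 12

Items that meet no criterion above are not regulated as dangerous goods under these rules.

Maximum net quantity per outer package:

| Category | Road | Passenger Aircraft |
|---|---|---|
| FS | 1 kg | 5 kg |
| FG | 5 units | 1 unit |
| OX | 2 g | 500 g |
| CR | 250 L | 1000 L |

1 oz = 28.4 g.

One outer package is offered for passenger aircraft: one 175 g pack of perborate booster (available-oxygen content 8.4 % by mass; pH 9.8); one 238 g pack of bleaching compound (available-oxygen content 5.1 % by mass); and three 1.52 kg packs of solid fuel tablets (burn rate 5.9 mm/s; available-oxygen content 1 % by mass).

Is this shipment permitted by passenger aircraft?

Yes

Available-oxygen content 8.4 % by mass meets the Category OX criterion (Oxidizer), so the perborate booster is Category OX.
With available-oxygen content 5.1 % by mass (≥ 4.5 % by mass), the bleaching compound falls in Category OX.
With burn rate 5.9 mm/s (> 2.2 mm/s), the solid fuel tablets fall in Category FS.
Category OX net quantity: 175 g + 238 g = 413 g.
413 g ≤ 500 g (passenger aircraft limit, Category OX) — within limit.
Category FS quantity: three 1.52 kg packs = 4.56 kg.
That is within the Category FS passenger aircraft limit of 5 kg.
Every hazard category is within its passenger aircraft limit and no segregation rule is violated.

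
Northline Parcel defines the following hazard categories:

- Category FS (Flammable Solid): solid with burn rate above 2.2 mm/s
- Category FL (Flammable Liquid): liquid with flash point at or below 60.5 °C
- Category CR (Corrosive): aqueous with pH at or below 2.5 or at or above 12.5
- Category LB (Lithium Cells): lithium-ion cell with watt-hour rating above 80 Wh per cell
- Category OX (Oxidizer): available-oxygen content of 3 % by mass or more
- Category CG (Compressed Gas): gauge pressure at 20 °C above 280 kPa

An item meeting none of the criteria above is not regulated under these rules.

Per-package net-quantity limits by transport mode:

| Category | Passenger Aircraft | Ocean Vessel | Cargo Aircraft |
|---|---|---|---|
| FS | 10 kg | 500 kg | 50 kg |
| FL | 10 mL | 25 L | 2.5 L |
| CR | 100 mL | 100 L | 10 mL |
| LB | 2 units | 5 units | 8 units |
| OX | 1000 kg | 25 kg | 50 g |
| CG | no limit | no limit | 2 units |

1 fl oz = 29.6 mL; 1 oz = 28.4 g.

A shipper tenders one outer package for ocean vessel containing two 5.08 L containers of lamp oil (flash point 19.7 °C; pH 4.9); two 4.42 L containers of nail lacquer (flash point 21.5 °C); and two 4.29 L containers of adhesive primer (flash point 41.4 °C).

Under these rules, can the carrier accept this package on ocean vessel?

The lamp oil has flash point 19.7 °C, which is ≤ 60.5 °C, so it is Category FL (Flammable Liquid).
The nail lacquer has flash point 21.5 °C, which is ≤ 60.5 °C, so it is Category FL (Flammable Liquid).
The adhesive primer has flash point 41.4 °C, which is ≤ 60.5 °C, so it is Category FL (Flammable Liquid).
Total Category FL: (two 5.08 L containers = 10.16 L) + (two 4.42 L containers = 8.84 L) + (two 4.29 L containers = 8.58 L) = 27.58 L.
27.58 L > 25 L (ocean vessel limit, Category FL) — over the limit.

No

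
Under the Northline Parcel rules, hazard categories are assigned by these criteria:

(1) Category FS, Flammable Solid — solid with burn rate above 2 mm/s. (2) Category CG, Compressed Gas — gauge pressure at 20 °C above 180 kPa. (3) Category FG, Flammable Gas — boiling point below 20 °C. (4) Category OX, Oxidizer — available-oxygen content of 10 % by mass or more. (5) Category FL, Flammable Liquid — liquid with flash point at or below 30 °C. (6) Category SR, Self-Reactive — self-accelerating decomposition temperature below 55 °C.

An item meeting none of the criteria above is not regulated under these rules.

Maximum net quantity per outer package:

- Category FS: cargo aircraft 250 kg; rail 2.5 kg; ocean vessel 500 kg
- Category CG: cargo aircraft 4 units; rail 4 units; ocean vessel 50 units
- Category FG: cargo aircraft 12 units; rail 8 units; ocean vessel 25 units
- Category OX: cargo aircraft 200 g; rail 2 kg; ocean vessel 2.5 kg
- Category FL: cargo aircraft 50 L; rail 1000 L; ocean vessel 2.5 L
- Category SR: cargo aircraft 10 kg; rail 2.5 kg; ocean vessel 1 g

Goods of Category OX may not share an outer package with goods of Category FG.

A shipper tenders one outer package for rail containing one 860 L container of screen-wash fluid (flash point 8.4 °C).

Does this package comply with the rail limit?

Screen-wash fluid: flash point 8.4 °C ≤ 30 °C → Category FL (Flammable Liquid).
Category FL quantity: 860 L.
860 L ≤ 1000 L (rail limit, Category FL) — within limit.

Yes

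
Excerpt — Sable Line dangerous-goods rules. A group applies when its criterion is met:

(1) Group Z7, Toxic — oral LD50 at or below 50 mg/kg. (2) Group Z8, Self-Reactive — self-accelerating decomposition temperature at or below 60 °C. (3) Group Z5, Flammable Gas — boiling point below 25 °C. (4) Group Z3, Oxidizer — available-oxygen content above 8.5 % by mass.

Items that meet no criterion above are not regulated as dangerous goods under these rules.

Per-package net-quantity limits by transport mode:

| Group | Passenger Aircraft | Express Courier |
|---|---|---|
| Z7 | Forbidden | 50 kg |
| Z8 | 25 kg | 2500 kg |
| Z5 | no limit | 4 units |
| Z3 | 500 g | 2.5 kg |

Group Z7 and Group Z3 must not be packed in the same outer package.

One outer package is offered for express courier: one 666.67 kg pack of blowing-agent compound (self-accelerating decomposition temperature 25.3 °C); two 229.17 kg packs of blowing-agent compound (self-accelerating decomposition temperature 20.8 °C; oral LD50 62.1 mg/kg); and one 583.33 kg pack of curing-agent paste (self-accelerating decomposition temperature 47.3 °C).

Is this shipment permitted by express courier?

Yes

With self-accelerating decomposition temperature 25.3 °C (≤ 60 °C), the blowing-agent compound falls in Group Z8.
With self-accelerating decomposition temperature 20.8 °C (≤ 60 °C), the blowing-agent compound falls in Group Z8.
The curing-agent paste has self-accelerating decomposition temperature 47.3 °C, which is ≤ 60 °C, so it is Group Z8 (Self-Reactive).
Total Group Z8: 666.67 kg + (two 229.17 kg packs = 458.34 kg) + 583.33 kg = 1708.34 kg.
1708.34 kg is within the express courier limit of 2500 kg for Group Z8.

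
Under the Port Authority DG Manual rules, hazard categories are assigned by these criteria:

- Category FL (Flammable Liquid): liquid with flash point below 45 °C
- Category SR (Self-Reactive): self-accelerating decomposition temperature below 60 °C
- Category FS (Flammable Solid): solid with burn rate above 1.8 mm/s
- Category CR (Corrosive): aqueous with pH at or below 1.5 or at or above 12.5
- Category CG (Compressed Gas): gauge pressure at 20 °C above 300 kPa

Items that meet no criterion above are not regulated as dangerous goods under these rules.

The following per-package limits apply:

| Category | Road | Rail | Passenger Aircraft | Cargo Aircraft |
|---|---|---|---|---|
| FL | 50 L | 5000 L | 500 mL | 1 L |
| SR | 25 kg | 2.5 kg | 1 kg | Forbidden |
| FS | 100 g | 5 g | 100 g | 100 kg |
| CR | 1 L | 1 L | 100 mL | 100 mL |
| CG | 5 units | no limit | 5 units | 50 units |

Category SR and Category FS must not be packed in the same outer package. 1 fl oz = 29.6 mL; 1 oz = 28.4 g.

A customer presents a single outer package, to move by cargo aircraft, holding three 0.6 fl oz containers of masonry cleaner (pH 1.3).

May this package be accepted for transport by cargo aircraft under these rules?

Yes

With pH 1.3 (≤ 1.5), the masonry cleaner falls in Category CR.
Category CR quantity: three 0.6 fl oz containers = 53.28 mL.
That is within the Category CR cargo aircraft limit of 100 mL.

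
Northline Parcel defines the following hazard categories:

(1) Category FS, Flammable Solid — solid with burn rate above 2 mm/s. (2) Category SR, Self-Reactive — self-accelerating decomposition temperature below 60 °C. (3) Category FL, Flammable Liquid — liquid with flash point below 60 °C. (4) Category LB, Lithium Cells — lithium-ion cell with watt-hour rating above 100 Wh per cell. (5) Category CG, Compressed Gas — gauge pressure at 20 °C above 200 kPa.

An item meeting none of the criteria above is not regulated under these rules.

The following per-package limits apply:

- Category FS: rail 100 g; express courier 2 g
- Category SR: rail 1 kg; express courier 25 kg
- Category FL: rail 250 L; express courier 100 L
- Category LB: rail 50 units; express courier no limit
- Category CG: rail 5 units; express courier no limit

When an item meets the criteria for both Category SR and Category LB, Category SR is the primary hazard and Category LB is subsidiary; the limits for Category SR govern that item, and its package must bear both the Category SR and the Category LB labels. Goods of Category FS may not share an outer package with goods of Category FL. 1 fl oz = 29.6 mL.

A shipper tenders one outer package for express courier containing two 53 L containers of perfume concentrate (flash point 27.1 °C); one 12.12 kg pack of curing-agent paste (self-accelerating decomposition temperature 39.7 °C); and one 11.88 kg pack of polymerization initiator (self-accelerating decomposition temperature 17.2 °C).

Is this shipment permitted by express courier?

No

The perfume concentrate has flash point 27.1 °C, which is < 60 °C, so it is Category FL (Flammable Liquid).
Curing-agent paste: self-accelerating decomposition temperature 39.7 °C < 60 °C → Category SR (Self-Reactive).
Self-accelerating decomposition temperature 17.2 °C meets the Category SR criterion (Self-Reactive), so the polymerization initiator is Category SR.
Category SR net quantity: 12.12 kg + 11.88 kg = 24 kg.
24 kg ≤ 25 kg (express courier limit, Category SR) — within limit.
Category FL quantity: two 53 L containers = 106 L.
106 L exceeds the express courier limit of 100 L for Category FL.
The segregation rule (Category FS with Category FL) does not apply to Category SR with Category FL.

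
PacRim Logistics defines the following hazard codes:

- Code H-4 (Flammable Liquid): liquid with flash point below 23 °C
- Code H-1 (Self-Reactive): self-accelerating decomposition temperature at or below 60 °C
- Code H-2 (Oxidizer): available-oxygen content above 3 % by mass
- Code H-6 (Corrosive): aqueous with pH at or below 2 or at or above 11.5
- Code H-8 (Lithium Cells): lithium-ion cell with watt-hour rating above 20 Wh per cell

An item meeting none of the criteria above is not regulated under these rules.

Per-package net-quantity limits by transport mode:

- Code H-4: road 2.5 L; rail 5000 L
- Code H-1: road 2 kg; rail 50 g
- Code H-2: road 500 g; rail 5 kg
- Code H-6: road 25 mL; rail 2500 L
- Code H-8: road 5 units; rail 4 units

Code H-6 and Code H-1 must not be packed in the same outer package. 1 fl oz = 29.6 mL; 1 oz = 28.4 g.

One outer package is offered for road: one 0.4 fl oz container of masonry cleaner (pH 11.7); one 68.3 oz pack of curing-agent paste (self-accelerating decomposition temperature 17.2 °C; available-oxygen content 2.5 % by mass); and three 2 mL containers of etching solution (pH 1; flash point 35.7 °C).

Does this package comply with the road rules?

pH 11.7 meets the Code H-6 criterion (Corrosive), so the masonry cleaner is Code H-6.
The curing-agent paste has self-accelerating decomposition temperature 17.2 °C, which is ≤ 60 °C, so it is Code H-1 (Self-Reactive).
The etching solution has pH 1, which is ≤ 2, so it is Code H-6 (Corrosive).
Total Code H-6: (one 0.4 fl oz container = 11.84 mL) + (three 2 mL containers = 6 mL) = 17.84 mL.
17.84 mL is within the road limit of 25 mL for Code H-6.
Code H-1 quantity: one 68.3 oz pack = 1939.72 g.
1939.72 g ≤ 2 kg (road limit, Code H-1) — within limit.
Code H-6 and Code H-1 may not share an outer package.

No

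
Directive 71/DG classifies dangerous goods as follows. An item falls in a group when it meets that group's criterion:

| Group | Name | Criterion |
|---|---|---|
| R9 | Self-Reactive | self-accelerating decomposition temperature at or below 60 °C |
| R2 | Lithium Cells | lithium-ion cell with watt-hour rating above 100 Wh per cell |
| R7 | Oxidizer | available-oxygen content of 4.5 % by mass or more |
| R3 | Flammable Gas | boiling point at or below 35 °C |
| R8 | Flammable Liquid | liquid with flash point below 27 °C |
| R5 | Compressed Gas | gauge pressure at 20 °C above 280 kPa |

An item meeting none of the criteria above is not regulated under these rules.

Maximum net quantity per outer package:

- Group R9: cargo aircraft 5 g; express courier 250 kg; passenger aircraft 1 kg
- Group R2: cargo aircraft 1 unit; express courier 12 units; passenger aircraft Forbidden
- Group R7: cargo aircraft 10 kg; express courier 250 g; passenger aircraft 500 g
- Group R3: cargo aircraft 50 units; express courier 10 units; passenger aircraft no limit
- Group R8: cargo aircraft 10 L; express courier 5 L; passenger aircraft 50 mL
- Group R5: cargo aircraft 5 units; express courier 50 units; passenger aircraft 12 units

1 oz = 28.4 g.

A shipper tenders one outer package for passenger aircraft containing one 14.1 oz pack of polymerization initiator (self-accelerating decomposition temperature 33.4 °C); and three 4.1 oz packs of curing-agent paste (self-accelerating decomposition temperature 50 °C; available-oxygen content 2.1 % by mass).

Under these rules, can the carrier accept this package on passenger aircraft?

With self-accelerating decomposition temperature 33.4 °C (≤ 60 °C), the polymerization initiator falls in Group R9.
Curing-agent paste: self-accelerating decomposition temperature 50 °C ≤ 60 °C → Group R9 (Self-Reactive).
Group R9 net quantity: (one 14.1 oz pack = 400.44 g) + (three 4.1 oz packs = 349.32 g) = 749.76 g.
749.76 g is within the passenger aircraft limit of 1 kg for Group R9.

Yes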